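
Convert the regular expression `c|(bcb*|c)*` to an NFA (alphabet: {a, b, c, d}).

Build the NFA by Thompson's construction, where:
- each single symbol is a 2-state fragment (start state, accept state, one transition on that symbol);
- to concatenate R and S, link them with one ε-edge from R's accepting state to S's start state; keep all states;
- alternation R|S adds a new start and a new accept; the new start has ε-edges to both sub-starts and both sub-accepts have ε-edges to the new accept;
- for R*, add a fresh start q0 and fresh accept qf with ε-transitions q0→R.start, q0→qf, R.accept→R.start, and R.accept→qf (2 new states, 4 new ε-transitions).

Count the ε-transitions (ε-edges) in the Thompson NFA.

18

Recursing over subexpressions:
Each of the 5 symbol leaves contributes 0 ε-transitions.
  b* — 4 ε-transitions
  bcb* — 6 ε-transitions
  bcb*|c — 10 ε-transitions
  (bcb*|c)* — 14 ε-transitions
  c|(bcb*|c)* — 18 ε-transitions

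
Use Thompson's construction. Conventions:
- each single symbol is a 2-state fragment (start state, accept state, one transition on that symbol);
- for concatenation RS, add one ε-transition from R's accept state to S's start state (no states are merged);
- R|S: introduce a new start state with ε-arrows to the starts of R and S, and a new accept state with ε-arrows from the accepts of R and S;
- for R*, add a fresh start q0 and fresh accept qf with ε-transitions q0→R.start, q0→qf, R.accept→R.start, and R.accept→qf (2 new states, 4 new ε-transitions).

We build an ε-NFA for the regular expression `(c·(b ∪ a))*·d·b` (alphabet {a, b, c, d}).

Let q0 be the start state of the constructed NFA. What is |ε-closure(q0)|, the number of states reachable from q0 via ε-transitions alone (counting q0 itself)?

4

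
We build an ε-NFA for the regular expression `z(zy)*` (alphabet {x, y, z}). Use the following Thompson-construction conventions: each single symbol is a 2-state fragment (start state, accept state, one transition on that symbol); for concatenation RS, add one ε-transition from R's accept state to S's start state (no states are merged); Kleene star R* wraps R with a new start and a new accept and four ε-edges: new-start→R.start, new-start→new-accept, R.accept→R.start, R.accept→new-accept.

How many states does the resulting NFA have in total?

8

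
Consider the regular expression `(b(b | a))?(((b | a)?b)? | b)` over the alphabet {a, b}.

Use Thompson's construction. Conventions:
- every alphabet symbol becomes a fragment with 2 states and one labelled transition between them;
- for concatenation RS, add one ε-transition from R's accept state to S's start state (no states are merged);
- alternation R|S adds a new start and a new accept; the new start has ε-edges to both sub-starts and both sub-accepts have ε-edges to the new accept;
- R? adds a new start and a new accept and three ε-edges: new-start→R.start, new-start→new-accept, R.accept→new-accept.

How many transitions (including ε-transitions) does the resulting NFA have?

31

Building bottom-up:
Each of the 7 symbol leaves contributes 1 transition (1 symbol, 0 ε).
  b | a = 6 transitions (2 symbol, 4 ε)
  b(b | a) = 8 transitions (3 symbol, 5 ε)
  (b(b | a))? = 11 transitions (3 symbol, 8 ε)
  b | a = 6 transitions (2 symbol, 4 ε)
  (b | a)? = 9 transitions (2 symbol, 7 ε)
  (b | a)?b = 11 transitions (3 symbol, 8 ε)
  ((b | a)?b)? = 14 transitions (3 symbol, 11 ε)
  ((b | a)?b)? | b = 19 transitions (4 symbol, 15 ε)
  (b(b | a))?(((b | a)?b)? | b) = 31 transitions (7 symbol, 24 ε)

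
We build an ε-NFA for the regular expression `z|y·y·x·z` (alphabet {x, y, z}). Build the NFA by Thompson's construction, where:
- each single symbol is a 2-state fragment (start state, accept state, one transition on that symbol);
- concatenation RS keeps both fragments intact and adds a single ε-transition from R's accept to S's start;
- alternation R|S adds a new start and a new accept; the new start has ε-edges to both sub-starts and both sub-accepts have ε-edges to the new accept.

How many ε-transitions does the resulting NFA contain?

7

Building bottom-up:
Each of the 5 symbol leaves contributes 0 ε-transitions.
  y·y·x·z : 3 ε-transitions
  z|y·y·x·z : 7 ε-transitions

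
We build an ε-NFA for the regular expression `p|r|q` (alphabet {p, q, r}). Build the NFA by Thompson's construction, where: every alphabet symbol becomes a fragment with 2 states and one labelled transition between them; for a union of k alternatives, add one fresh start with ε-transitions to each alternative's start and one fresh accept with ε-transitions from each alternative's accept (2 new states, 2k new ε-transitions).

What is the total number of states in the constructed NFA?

Bottom-up over the parse tree:
Each of the 3 symbol leaves contributes a 2-state fragment.
  p|r|q = 8 states

8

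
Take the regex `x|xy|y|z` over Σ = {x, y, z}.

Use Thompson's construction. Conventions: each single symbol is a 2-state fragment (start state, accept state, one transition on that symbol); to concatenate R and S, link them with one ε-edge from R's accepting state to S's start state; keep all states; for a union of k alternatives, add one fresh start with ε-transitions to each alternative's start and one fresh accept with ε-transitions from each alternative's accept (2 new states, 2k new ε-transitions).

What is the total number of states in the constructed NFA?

Per subexpression:
Each of the 5 symbol leaves contributes a 2-state fragment.
  xy → 4 states
  x|xy|y|z → 12 states

12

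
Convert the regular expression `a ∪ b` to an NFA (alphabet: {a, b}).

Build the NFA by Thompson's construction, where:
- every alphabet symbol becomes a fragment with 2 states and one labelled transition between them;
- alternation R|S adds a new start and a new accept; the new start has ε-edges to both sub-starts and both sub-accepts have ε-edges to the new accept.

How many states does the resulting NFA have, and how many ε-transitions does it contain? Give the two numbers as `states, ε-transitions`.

By structural recursion:
Each of the 2 symbol leaves contributes 2 states and 0 ε-transitions.
  a ∪ b = 6 states, 4 ε-transitions

6, 4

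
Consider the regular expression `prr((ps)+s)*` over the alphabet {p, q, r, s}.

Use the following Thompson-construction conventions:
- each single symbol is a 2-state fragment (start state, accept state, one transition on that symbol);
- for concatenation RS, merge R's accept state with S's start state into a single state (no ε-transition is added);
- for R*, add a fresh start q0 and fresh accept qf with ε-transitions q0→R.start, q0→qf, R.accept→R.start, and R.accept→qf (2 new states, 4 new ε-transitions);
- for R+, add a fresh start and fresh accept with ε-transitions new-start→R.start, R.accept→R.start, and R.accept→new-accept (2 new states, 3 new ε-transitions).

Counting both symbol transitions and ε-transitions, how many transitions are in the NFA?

Recursing over subexpressions:
Each of the 6 symbol leaves contributes 1 transition (1 symbol, 0 ε).
  ps — 2 transitions (2 symbol, 0 ε)
  (ps)+ — 5 transitions (2 symbol, 3 ε)
  (ps)+s — 6 transitions (3 symbol, 3 ε)
  ((ps)+s)* — 10 transitions (3 symbol, 7 ε)
  prr((ps)+s)* — 13 transitions (6 symbol, 7 ε)

13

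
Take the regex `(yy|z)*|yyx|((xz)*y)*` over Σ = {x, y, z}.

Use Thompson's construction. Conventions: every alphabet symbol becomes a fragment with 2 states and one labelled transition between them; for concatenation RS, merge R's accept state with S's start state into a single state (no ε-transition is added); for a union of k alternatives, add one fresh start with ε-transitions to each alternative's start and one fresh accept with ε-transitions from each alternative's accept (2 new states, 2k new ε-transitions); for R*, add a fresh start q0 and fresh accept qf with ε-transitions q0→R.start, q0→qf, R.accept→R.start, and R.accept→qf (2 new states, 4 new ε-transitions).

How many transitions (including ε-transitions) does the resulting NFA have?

Per subexpression:
Each of the 9 symbol leaves contributes 1 transition (1 symbol, 0 ε).
  yy = 2 transitions (2 symbol, 0 ε)
  yy|z = 7 transitions (3 symbol, 4 ε)
  (yy|z)* = 11 transitions (3 symbol, 8 ε)
  yyx = 3 transitions (3 symbol, 0 ε)
  xz = 2 transitions (2 symbol, 0 ε)
  (xz)* = 6 transitions (2 symbol, 4 ε)
  (xz)*y = 7 transitions (3 symbol, 4 ε)
  ((xz)*y)* = 11 transitions (3 symbol, 8 ε)
  (yy|z)*|yyx|((xz)*y)* = 31 transitions (9 symbol, 22 ε)

31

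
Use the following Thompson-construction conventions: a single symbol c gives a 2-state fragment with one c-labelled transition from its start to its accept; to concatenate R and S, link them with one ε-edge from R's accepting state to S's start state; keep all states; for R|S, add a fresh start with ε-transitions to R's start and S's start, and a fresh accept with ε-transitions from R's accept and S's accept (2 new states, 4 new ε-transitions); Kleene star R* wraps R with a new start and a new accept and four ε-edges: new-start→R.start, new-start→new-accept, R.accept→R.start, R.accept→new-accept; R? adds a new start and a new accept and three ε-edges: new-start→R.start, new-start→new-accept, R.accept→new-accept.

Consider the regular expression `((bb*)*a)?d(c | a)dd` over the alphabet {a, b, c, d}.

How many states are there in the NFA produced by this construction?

24

Bottom-up over the parse tree:
Each of the 8 symbol leaves contributes a 2-state fragment.
  b* = 4 states
  bb* = 6 states
  (bb*)* = 8 states
  (bb*)*a = 10 states
  ((bb*)*a)? = 12 states
  c | a = 6 states
  ((bb*)*a)?d(c | a)dd = 24 states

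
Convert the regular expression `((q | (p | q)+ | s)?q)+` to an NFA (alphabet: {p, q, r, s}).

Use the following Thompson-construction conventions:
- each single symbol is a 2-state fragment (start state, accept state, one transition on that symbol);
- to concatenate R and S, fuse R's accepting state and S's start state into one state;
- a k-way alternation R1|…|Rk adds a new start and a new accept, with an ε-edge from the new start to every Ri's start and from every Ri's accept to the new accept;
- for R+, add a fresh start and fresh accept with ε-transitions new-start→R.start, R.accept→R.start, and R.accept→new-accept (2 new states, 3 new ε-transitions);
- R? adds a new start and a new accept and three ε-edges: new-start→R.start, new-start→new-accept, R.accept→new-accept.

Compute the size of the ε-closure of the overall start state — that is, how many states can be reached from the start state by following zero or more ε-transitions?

Work bottom-up. For each fragment F, track |ε-closure(F.start)| and whether F's accept lies in that closure (i.e. whether F accepts ε). A single-symbol fragment has closure size 1 and does not accept ε.
  p | q → new start ε-reaches every alternative's start; none of them accept ε, so the new accept is not reached: C = 1 + 1 + 1 = 3
  (p | q)+ → new start ε-reaches only the body's start; the new accept needs a symbol first: C = 1 + 3 = 4
  q | (p | q)+ | s → C = 1 + 1 + 4 + 1 = 7 (the new accept is not ε-reachable since no branch accepts ε)
  (q | (p | q)+ | s)? → new start has ε-edges to the inner start and to the new accept, so C = 2 + 7 = 9
  (q | (p | q)+ | s)?q → C = 9 + (1−1) = 9 (closure spills across the concat boundary because the left factor accepts ε)
  ((q | (p | q)+ | s)?q)+ → new start ε-reaches only the body's start; the new accept needs a symbol first: C = 1 + 9 = 10

10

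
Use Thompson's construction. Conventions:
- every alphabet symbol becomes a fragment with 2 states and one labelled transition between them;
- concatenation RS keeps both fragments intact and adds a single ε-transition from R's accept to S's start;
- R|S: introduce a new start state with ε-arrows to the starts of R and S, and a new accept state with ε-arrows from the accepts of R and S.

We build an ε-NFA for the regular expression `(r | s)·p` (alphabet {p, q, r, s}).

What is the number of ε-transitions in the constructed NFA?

Building bottom-up:
Each of the 3 symbol leaves contributes 0 ε-transitions.
  r | s : 4 ε-transitions
  (r | s)·p : 5 ε-transitions

5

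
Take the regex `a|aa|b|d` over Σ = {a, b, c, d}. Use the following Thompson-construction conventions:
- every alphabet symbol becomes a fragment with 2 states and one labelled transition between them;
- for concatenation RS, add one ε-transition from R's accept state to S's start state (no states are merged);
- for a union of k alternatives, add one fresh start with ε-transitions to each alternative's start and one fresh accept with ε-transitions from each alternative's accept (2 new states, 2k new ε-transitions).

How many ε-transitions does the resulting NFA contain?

Recursing over subexpressions:
Each of the 5 symbol leaves contributes 0 ε-transitions.
  aa : 1 ε-transition
  a|aa|b|d : 9 ε-transitions

9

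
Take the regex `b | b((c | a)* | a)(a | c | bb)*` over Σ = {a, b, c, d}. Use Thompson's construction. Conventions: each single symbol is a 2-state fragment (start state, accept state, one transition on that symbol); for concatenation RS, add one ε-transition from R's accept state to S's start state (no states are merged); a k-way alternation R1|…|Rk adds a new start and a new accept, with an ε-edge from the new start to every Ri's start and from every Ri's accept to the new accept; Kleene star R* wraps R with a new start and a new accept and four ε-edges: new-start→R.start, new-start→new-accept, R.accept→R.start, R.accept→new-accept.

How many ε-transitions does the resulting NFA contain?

29

Bottom-up over the parse tree:
Each of the 9 symbol leaves contributes 0 ε-transitions.
  c | a — 4 ε-transitions
  (c | a)* — 8 ε-transitions
  (c | a)* | a — 12 ε-transitions
  bb — 1 ε-transition
  a | c | bb — 7 ε-transitions
  (a | c | bb)* — 11 ε-transitions
  b((c | a)* | a)(a | c | bb)* — 25 ε-transitions
  b | b((c | a)* | a)(a | c | bb)* — 29 ε-transitions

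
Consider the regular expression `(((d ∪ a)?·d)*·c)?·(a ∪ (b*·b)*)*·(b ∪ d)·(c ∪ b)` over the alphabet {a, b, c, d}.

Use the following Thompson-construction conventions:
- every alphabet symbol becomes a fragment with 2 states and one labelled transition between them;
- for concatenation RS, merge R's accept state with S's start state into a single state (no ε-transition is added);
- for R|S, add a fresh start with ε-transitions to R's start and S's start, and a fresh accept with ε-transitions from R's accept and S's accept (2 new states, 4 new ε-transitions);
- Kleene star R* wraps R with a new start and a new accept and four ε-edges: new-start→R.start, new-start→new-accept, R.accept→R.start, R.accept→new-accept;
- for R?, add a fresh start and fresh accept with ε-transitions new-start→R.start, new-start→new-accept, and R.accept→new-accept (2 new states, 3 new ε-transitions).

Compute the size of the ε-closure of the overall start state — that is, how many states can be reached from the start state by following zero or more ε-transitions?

Compute the ε-closure size of each fragment's start state recursively; a symbol fragment's start has no outgoing ε-edge, so its closure is just itself (size 1).
  d ∪ a : new start ε-reaches every alternative's start; none of them accept ε, so the new accept is not reached: |ε-closure| = 1 + 1 + 1 = 3
  (d ∪ a)? : |ε-closure| = 1 (new start) + 3 (body) + 1 (new accept, via ε) = 5
  (d ∪ a)?·d : the left operand accepts ε, so the closure extends into the next operand (the shared merged state is already counted); |ε-closure| = 5 + (1−1) = 5
  ((d ∪ a)?·d)* : |ε-closure| = 1 (new start) + 5 (body) + 1 (new accept) = 7
  ((d ∪ a)?·d)*·c : |ε-closure| = 7 + (1−1) = 7 (closure spills across the concat boundary because the left factor accepts ε)
  (((d ∪ a)?·d)*·c)? : new start has ε-edges to the inner start and to the new accept, so |ε-closure| = 2 + 7 = 9
  b* : |ε-closure| = 1 (new start) + 1 (body) + 1 (new accept) = 3
  b*·b : |ε-closure| = 3 + (1−1) = 3 (closure spills across the concat boundary because the left factor accepts ε)
  (b*·b)* : the star's fresh start ε-reaches both the body's start and the fresh accept: |ε-closure| = 2 + 3 = 5
  a ∪ (b*·b)* : new start ε-reaches every alternative's start; at least one alternative accepts ε, so the union's new accept is reached too: |ε-closure| = 1 + 1 + 5 + 1 = 8
  (a ∪ (b*·b)*)* : the star's fresh start ε-reaches both the body's start and the fresh accept: |ε-closure| = 2 + 8 = 10
  b ∪ d : new start ε-reaches every alternative's start; none of them accept ε, so the new accept is not reached: |ε-closure| = 1 + 1 + 1 = 3
  c ∪ b : |ε-closure| = 1 + 1 + 1 = 3 (the new accept is not ε-reachable since no branch accepts ε)
  (((d ∪ a)?·d)*·c)?·(a ∪ (b*·b)*)*·(b ∪ d)·(c ∪ b) : |ε-closure| = 9 + (10−1) + (3−1) = 20 (closure spills across the concat boundary because the left factor accepts ε)

20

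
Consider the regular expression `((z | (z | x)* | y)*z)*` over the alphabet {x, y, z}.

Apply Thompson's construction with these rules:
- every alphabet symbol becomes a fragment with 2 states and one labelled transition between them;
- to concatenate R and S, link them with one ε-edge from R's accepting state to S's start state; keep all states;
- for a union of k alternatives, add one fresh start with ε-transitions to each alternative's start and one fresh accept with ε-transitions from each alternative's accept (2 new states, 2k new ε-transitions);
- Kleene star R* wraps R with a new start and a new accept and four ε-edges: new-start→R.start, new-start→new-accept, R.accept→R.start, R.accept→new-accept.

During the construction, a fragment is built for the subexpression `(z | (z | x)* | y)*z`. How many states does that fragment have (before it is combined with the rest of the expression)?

Fragment for `(z | (z | x)* | y)*z`:
Each of the 5 symbol leaves contributes a 2-state fragment.
  z | x = 6 states
  (z | x)* = 8 states
  z | (z | x)* | y = 14 states
  (z | (z | x)* | y)* = 16 states
  (z | (z | x)* | y)*z = 18 states

18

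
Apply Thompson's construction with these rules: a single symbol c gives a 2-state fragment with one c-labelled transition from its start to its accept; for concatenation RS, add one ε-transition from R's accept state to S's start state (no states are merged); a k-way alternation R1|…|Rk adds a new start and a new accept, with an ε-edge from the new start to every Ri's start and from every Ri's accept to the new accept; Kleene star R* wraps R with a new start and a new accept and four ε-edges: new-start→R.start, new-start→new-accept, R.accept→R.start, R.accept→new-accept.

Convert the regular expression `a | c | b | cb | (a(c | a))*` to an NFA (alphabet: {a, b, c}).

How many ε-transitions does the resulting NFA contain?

20

Per subexpression:
Each of the 8 symbol leaves contributes 0 ε-transitions.
  cb : 1 ε-transition
  c | a : 4 ε-transitions
  a(c | a) : 5 ε-transitions
  (a(c | a))* : 9 ε-transitions
  a | c | b | cb | (a(c | a))* : 20 ε-transitions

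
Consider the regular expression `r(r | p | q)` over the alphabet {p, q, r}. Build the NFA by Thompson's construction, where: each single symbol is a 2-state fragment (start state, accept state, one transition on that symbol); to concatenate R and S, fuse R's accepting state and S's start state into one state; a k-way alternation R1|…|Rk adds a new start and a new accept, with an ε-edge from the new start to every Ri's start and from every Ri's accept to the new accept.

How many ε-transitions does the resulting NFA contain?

6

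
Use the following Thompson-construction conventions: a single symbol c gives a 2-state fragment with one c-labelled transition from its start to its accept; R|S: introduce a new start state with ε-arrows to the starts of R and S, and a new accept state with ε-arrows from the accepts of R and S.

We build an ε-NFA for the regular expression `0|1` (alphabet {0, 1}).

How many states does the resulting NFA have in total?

6

Recursing over subexpressions:
Each of the 2 symbol leaves contributes a 2-state fragment.
  0|1 → 6 states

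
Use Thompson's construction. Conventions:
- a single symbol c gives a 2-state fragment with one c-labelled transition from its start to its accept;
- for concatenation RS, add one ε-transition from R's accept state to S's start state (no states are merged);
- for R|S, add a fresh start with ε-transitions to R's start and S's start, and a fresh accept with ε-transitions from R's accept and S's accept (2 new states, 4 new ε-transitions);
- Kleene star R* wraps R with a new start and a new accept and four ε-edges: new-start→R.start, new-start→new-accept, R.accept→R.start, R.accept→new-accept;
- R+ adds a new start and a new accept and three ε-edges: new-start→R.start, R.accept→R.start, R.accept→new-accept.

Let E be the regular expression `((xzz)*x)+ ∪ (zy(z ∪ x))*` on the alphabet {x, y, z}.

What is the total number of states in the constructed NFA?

Bottom-up over the parse tree:
Each of the 8 symbol leaves contributes a 2-state fragment.
  xzz — 6 states
  (xzz)* — 8 states
  (xzz)*x — 10 states
  ((xzz)*x)+ — 12 states
  z ∪ x — 6 states
  zy(z ∪ x) — 10 states
  (zy(z ∪ x))* — 12 states
  ((xzz)*x)+ ∪ (zy(z ∪ x))* — 26 states

26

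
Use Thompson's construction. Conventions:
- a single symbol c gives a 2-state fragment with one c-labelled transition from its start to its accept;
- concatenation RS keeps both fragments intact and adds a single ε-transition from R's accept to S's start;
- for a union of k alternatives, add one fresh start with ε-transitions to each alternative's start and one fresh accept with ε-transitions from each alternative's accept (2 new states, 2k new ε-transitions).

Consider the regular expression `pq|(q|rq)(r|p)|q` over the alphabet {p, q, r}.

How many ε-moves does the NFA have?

Recursing over subexpressions:
Each of the 8 symbol leaves contributes 0 ε-transitions.
  pq = 1 ε-transition
  rq = 1 ε-transition
  q|rq = 5 ε-transitions
  r|p = 4 ε-transitions
  (q|rq)(r|p) = 10 ε-transitions
  pq|(q|rq)(r|p)|q = 17 ε-transitions

17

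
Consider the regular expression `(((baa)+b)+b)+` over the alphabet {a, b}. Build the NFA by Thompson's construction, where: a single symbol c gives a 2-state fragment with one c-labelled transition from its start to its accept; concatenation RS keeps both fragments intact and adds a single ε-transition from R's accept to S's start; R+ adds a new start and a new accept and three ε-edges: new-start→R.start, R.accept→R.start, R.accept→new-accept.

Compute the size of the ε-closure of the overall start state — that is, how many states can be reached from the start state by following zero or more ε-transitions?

Compute the ε-closure size of each fragment's start state recursively; a symbol fragment's start has no outgoing ε-edge, so its closure is just itself (size 1).
  baa → same as the first factor's closure: C = 1
  (baa)+ → new start ε-reaches only the body's start; the new accept needs a symbol first: C = 1 + 1 = 2
  (baa)+b → same as the first factor's closure: C = 2
  ((baa)+b)+ → new start ε-reaches only the body's start; the new accept needs a symbol first: C = 1 + 2 = 3
  ((baa)+b)+b → C equals the left operand's closure size = 3 (its accept is not ε-reachable, so the closure stops there)
  (((baa)+b)+b)+ → C = 1 + 3 = 4 (the body doesn't accept ε, so the new accept is not reached)

4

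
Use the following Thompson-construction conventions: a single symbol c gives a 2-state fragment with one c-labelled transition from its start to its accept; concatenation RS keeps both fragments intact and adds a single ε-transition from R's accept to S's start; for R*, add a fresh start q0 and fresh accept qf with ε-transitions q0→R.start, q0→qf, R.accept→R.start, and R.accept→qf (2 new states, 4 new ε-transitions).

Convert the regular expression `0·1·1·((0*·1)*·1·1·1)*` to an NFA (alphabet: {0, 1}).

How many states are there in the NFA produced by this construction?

Recursing over subexpressions:
Each of the 8 symbol leaves contributes a 2-state fragment.
  0* — 4 states
  0*·1 — 6 states
  (0*·1)* — 8 states
  (0*·1)*·1·1·1 — 14 states
  ((0*·1)*·1·1·1)* — 16 states
  0·1·1·((0*·1)*·1·1·1)* — 22 states

22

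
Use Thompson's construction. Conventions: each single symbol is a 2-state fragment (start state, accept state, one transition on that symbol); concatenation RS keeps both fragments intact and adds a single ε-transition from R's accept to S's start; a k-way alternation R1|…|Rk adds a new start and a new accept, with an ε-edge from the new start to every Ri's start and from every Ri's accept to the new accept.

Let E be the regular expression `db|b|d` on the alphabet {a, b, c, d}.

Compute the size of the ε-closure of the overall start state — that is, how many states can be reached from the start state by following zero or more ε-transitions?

4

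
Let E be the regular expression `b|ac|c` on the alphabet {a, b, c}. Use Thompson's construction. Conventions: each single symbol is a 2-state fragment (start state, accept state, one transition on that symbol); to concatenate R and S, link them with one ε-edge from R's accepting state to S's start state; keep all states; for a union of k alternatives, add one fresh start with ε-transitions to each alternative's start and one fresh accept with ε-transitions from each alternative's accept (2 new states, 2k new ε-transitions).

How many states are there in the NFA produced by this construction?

10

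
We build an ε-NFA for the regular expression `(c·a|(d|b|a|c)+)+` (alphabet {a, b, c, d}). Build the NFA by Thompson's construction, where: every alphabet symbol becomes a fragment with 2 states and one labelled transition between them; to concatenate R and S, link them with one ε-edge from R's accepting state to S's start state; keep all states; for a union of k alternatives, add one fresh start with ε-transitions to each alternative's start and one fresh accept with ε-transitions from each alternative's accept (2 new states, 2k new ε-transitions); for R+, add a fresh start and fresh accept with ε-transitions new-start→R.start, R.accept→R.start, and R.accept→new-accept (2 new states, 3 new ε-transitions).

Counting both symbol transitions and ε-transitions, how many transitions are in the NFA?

Per subexpression:
Each of the 6 symbol leaves contributes 1 transition (1 symbol, 0 ε).
  c·a : 3 transitions (2 symbol, 1 ε)
  d|b|a|c : 12 transitions (4 symbol, 8 ε)
  (d|b|a|c)+ : 15 transitions (4 symbol, 11 ε)
  c·a|(d|b|a|c)+ : 22 transitions (6 symbol, 16 ε)
  (c·a|(d|b|a|c)+)+ : 25 transitions (6 symbol, 19 ε)

25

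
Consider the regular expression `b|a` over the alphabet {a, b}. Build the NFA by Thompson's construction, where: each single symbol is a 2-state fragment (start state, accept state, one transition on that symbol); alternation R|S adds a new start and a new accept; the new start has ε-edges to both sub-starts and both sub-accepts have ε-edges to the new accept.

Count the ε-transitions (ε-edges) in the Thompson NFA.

4

Building bottom-up:
Each of the 2 symbol leaves contributes 0 ε-transitions.
  b|a → 4 ε-transitions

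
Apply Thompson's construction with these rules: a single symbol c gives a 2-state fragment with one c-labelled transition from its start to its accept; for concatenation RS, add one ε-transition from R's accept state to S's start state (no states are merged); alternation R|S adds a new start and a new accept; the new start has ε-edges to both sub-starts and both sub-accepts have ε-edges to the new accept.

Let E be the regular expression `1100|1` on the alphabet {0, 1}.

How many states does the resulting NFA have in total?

Per subexpression:
Each of the 5 symbol leaves contributes a 2-state fragment.
  1100 — 8 states
  1100|1 — 12 states

12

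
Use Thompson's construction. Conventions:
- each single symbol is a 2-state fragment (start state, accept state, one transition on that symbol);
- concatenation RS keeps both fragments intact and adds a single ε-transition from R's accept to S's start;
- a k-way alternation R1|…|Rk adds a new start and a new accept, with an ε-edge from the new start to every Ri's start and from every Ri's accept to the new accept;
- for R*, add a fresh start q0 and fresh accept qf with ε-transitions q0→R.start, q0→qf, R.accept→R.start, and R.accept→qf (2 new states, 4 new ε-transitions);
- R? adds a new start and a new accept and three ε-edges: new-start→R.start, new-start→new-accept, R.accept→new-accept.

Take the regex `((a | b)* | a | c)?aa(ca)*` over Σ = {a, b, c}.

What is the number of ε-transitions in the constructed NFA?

25

By structural recursion:
Each of the 8 symbol leaves contributes 0 ε-transitions.
  a | b → 4 ε-transitions
  (a | b)* → 8 ε-transitions
  (a | b)* | a | c → 14 ε-transitions
  ((a | b)* | a | c)? → 17 ε-transitions
  ca → 1 ε-transition
  (ca)* → 5 ε-transitions
  ((a | b)* | a | c)?aa(ca)* → 25 ε-transitions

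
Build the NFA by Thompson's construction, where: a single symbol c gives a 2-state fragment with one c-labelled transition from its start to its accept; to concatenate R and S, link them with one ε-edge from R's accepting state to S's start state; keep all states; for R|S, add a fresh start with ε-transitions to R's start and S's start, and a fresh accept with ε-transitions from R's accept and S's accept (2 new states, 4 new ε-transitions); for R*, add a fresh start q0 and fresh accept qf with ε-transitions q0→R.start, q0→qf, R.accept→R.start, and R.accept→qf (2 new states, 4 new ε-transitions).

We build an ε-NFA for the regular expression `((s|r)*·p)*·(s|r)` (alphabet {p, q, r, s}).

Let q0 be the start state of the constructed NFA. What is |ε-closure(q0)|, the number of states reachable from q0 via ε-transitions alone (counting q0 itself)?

11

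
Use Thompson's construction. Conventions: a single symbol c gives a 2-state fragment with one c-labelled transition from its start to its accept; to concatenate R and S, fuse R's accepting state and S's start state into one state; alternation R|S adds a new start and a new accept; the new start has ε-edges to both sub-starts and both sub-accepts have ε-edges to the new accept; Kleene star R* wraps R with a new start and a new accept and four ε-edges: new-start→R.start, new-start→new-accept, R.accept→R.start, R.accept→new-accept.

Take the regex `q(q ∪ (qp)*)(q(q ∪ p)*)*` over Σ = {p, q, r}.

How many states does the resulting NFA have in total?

20

By structural recursion:
Each of the 7 symbol leaves contributes a 2-state fragment.
  qp — 3 states
  (qp)* — 5 states
  q ∪ (qp)* — 9 states
  q ∪ p — 6 states
  (q ∪ p)* — 8 states
  q(q ∪ p)* — 9 states
  (q(q ∪ p)*)* — 11 states
  q(q ∪ (qp)*)(q(q ∪ p)*)* — 20 states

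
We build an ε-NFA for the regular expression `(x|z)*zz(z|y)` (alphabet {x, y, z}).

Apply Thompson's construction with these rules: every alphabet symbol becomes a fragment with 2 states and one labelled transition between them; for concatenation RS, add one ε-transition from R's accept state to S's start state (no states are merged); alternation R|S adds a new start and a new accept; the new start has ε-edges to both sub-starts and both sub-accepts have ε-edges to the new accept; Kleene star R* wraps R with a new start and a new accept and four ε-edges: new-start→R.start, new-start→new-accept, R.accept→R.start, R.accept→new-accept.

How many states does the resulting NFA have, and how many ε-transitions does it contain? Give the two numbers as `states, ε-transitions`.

18, 15

Per subexpression:
Each of the 6 symbol leaves contributes 2 states and 0 ε-transitions.
  x|z — 6 states, 4 ε-transitions
  (x|z)* — 8 states, 8 ε-transitions
  z|y — 6 states, 4 ε-transitions
  (x|z)*zz(z|y) — 18 states, 15 ε-transitions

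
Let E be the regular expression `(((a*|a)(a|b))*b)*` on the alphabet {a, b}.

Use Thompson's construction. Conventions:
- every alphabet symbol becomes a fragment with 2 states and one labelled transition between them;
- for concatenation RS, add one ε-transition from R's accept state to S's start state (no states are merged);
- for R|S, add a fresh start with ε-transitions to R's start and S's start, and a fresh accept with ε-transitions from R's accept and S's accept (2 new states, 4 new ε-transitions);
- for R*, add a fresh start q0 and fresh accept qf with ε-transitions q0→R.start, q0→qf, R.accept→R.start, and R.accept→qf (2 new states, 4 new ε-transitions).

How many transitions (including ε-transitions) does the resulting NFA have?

27

By structural recursion:
Each of the 5 symbol leaves contributes 1 transition (1 symbol, 0 ε).
  a* — 5 transitions (1 symbol, 4 ε)
  a*|a — 10 transitions (2 symbol, 8 ε)
  a|b — 6 transitions (2 symbol, 4 ε)
  (a*|a)(a|b) — 17 transitions (4 symbol, 13 ε)
  ((a*|a)(a|b))* — 21 transitions (4 symbol, 17 ε)
  ((a*|a)(a|b))*b — 23 transitions (5 symbol, 18 ε)
  (((a*|a)(a|b))*b)* — 27 transitions (5 symbol, 22 ε)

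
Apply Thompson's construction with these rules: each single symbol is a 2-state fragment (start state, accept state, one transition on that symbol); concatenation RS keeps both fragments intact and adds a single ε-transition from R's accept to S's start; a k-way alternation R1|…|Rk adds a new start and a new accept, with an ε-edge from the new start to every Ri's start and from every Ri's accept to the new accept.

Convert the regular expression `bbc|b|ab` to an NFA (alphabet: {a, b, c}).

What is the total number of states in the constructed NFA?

14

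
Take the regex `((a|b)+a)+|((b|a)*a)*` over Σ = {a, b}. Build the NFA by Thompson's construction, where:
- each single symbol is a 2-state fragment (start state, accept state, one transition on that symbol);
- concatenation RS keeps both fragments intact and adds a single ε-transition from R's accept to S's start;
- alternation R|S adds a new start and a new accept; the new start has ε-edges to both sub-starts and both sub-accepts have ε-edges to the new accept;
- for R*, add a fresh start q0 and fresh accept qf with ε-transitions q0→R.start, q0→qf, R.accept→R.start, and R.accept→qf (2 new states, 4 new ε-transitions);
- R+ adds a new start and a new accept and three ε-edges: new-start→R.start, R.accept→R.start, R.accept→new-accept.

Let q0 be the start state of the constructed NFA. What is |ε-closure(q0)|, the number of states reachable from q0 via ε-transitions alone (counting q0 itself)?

15

Compute the ε-closure size of each fragment's start state recursively; a symbol fragment's start has no outgoing ε-edge, so its closure is just itself (size 1).
  a|b : new start ε-reaches every alternative's start; none of them accept ε, so the new accept is not reached: |closure| = 1 + 1 + 1 = 3
  (a|b)+ : new start ε-reaches only the body's start; the new accept needs a symbol first: |closure| = 1 + 3 = 4
  (a|b)+a : same as the first factor's closure: |closure| = 4
  ((a|b)+a)+ : |closure| = 1 + 4 = 5 (the body doesn't accept ε, so the new accept is not reached)
  b|a : |closure| = 1 + 1 + 1 = 3 (the new accept is not ε-reachable since no branch accepts ε)
  (b|a)* : |closure| = 1 (new start) + 3 (body) + 1 (new accept) = 5
  (b|a)*a : the left operand accepts ε, so the closure extends into the next operand (via the concat ε-link); |closure| = 5 + 1 = 6
  ((b|a)*a)* : new start has ε-edges to the inner start and to the new accept, so |closure| = 2 + 6 = 8
  ((a|b)+a)+|((b|a)*a)* : |closure| = 1 (new start) + (5 + 8) + 1 (new accept, since some branch ε-reaches its own accept) = 15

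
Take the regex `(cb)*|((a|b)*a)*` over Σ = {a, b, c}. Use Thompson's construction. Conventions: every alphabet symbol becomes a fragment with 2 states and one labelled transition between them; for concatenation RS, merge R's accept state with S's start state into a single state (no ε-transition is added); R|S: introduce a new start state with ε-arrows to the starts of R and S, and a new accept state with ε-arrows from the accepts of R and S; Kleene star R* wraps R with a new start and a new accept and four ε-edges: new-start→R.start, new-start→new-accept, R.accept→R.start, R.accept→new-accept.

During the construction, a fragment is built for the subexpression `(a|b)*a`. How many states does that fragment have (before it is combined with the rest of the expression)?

Fragment for `(a|b)*a`:
Each of the 3 symbol leaves contributes a 2-state fragment.
  a|b → 6 states
  (a|b)* → 8 states
  (a|b)*a → 9 states

9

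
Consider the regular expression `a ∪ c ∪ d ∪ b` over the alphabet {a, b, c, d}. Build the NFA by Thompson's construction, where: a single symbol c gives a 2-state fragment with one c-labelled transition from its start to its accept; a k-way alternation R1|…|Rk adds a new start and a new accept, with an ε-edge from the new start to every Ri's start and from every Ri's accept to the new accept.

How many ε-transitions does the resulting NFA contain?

8

Building bottom-up:
Each of the 4 symbol leaves contributes 0 ε-transitions.
  a ∪ c ∪ d ∪ b — 8 ε-transitions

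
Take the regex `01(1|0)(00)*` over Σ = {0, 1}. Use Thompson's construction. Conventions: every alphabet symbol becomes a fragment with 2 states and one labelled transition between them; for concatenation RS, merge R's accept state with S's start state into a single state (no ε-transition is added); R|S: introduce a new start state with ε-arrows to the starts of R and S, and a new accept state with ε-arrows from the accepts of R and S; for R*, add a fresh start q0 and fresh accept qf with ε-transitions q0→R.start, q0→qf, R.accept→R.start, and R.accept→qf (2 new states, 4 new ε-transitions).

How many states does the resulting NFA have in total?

12

Bottom-up over the parse tree:
Each of the 6 symbol leaves contributes a 2-state fragment.
  1|0 — 6 states
  00 — 3 states
  (00)* — 5 states
  01(1|0)(00)* — 12 states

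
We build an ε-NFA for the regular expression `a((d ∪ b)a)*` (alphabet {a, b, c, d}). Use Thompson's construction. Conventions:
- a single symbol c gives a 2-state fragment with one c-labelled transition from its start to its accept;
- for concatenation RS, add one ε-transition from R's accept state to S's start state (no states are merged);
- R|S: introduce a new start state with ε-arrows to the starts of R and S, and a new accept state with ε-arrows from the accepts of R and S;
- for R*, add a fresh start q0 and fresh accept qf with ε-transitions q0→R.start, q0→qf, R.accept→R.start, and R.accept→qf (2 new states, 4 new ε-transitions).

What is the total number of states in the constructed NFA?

12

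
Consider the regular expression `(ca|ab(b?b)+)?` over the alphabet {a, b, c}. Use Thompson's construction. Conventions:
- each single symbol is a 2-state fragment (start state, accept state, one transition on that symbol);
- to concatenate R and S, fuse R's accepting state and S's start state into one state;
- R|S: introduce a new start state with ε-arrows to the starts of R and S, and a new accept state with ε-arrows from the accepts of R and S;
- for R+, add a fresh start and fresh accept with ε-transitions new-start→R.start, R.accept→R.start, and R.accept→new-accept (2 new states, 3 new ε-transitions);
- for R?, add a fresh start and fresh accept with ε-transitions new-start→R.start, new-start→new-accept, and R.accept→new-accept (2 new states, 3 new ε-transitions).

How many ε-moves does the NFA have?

By structural recursion:
Each of the 6 symbol leaves contributes 0 ε-transitions.
  ca = 0 ε-transitions
  b? = 3 ε-transitions
  b?b = 3 ε-transitions
  (b?b)+ = 6 ε-transitions
  ab(b?b)+ = 6 ε-transitions
  ca|ab(b?b)+ = 10 ε-transitions
  (ca|ab(b?b)+)? = 13 ε-transitions

13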